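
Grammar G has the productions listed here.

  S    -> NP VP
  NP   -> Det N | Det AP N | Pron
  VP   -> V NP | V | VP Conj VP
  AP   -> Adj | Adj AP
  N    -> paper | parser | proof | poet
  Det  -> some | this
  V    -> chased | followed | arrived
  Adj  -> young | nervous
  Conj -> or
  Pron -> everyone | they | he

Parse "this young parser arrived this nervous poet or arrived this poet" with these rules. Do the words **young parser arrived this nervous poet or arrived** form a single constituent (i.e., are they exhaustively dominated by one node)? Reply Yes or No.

[S [NP [Det this] [AP [Adj young]] [N parser]] [VP [VP [V arrived] [NP [Det this] [AP [Adj nervous]] [N poet]]] [Conj or] [VP [V arrived] [NP [Det this] [N poet]]]]]
The smallest constituent containing 'young parser arrived this nervous poet or arrived' is the S spanning 'this young parser arrived this nervous poet or arrived this poet'; no single node in the tree dominates exactly the given words.

No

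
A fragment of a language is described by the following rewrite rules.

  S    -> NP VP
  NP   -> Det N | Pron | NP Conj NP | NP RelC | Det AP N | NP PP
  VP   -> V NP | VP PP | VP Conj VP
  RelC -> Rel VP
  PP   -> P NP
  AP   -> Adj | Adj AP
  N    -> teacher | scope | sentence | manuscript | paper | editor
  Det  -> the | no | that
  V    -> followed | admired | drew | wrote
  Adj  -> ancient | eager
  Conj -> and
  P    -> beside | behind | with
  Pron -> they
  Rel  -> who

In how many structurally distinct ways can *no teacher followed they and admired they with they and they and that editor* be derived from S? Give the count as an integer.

Two of the 9 distinct bracketings:
[S [NP [Det no] [N teacher]] [VP [VP [VP [V followed] [NP [Pron they]]] [Conj and] [VP [V admired] [NP [Pron they]]]] [PP [P with] [NP [NP [Pron they]] [Conj and] [NP [NP [Pron they]] [Conj and] [NP [Det that] [N editor]]]]]]]
[S [NP [Det no] [N teacher]] [VP [VP [VP [V followed] [NP [Pron they]]] [Conj and] [VP [V admired] [NP [Pron they]]]] [PP [P with] [NP [NP [NP [Pron they]] [Conj and] [NP [Pron they]]] [Conj and] [NP [Det that] [N editor]]]]]]
The trees differ in how a recursive rule is bracketed over the same span.

9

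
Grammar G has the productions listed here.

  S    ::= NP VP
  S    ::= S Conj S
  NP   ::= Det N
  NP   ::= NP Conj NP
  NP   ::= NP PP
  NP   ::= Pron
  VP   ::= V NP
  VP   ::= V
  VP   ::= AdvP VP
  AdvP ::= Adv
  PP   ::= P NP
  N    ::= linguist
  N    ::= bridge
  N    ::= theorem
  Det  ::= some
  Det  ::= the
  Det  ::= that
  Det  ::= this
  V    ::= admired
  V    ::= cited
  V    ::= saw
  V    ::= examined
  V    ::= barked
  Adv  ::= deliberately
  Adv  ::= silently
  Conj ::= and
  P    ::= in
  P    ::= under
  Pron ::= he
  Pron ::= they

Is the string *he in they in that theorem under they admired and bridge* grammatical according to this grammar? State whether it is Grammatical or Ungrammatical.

A Conj word can never sit immediately before an N word in any string this grammar generates, so the substring 'and bridge' rules out a derivation.

Ungrammatical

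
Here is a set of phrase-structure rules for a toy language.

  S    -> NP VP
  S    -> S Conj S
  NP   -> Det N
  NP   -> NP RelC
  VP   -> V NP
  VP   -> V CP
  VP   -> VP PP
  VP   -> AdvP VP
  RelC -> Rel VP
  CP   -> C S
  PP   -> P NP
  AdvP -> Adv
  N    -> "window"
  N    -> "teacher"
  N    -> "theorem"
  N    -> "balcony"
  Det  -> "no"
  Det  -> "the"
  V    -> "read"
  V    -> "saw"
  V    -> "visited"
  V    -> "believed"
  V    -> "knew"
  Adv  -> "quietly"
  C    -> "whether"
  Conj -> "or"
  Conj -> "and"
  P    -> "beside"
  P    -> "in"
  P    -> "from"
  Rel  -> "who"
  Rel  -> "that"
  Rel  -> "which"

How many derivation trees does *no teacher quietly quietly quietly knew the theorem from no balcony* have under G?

4

Two of the 4 distinct bracketings:
[S [NP [Det no] [N teacher]] [VP [VP [AdvP [Adv quietly]] [VP [AdvP [Adv quietly]] [VP [AdvP [Adv quietly]] [VP [V knew] [NP [Det the] [N theorem]]]]]] [PP [P from] [NP [Det no] [N balcony]]]]]
[S [NP [Det no] [N teacher]] [VP [AdvP [Adv quietly]] [VP [VP [AdvP [Adv quietly]] [VP [AdvP [Adv quietly]] [VP [V knew] [NP [Det the] [N theorem]]]]] [PP [P from] [NP [Det no] [N balcony]]]]]]
The trees differ in how a recursive rule is bracketed over the same span.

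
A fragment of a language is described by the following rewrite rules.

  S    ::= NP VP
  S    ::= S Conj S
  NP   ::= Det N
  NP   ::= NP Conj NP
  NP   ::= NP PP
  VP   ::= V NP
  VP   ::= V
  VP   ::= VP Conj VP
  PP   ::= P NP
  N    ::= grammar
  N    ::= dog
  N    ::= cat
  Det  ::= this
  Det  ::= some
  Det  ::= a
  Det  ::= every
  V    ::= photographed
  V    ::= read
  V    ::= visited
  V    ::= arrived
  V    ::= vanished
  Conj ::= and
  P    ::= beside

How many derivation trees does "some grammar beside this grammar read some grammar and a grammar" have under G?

[S [NP [NP [Det some] [N grammar]] [PP [P beside] [NP [Det this] [N grammar]]]] [VP [V read] [NP [NP [Det some] [N grammar]] [Conj and] [NP [Det a] [N grammar]]]]]
No rule offers an alternative attachment or grouping for any span, so this is the only derivation.

1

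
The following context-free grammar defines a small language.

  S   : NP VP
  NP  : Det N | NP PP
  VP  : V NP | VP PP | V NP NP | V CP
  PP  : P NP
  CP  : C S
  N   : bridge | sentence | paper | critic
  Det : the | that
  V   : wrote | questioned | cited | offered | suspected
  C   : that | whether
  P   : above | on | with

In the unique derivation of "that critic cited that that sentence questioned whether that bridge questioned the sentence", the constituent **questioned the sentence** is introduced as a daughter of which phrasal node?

S
  NP
    Det: that
    N: critic
  VP
    V: cited
    CP
      C: that
      S
        NP
          Det: that
          N: sentence
        VP
          V: questioned
          CP
            C: whether
            S
              NP
                Det: that
                N: bridge
              VP
                V: questioned
                NP
                  Det: the
                  N: sentence
The span 'questioned the sentence' is the VP node built by VP → V NP.
Its mother is the S built by S → NP VP.

S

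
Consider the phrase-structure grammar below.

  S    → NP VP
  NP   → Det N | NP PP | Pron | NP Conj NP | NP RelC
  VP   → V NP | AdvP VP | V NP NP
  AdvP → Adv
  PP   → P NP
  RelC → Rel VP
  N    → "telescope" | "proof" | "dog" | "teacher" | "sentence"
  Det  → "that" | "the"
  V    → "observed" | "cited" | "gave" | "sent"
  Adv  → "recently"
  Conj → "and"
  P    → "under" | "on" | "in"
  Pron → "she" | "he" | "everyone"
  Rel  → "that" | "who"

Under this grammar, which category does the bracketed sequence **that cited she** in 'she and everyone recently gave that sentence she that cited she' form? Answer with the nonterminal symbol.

[S [NP [NP [Pron she]] [Conj and] [NP [Pron everyone]]] [VP [AdvP [Adv recently]] [VP [V gave] [NP [Det that] [N sentence]] [NP [NP [Pron she]] [RelC [Rel that] [VP [V cited] [NP [Pron she]]]]]]]]
The span 'that cited she' is the RelC node built by RelC → Rel VP.

RelC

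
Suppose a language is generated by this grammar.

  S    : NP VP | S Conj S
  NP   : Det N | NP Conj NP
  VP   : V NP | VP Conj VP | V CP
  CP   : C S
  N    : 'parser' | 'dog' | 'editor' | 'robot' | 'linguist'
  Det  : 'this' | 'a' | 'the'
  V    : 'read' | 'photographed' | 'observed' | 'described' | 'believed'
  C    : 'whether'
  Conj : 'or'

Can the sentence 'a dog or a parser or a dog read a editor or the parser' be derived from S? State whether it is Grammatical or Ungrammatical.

[S [NP [NP [Det a] [N dog]] [Conj or] [NP [NP [Det a] [N parser]] [Conj or] [NP [Det a] [N dog]]]] [VP [V read] [NP [NP [Det a] [N editor]] [Conj or] [NP [Det the] [N parser]]]]]
Every word is introduced by a lexical rule and the phrasal rules combine the resulting categories into a single S.

Grammatical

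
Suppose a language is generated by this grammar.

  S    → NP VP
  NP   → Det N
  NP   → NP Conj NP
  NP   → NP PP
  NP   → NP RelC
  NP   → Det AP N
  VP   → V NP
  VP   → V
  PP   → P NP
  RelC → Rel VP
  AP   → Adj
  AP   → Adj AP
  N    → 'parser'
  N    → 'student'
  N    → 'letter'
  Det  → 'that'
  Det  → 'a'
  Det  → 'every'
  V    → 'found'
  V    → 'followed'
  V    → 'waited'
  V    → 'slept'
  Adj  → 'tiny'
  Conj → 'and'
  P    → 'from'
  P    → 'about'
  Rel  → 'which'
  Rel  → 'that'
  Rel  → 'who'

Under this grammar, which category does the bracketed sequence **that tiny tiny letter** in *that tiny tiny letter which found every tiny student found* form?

S
  NP
    NP
      Det: that
      AP
        Adj: tiny
        AP
          Adj: tiny
      N: letter
    RelC
      Rel: which
      VP
        V: found
        NP
          Det: every
          AP
            Adj: tiny
          N: student
  VP
    V: found
The span 'that tiny tiny letter' is the NP node built by NP → Det AP N.

NP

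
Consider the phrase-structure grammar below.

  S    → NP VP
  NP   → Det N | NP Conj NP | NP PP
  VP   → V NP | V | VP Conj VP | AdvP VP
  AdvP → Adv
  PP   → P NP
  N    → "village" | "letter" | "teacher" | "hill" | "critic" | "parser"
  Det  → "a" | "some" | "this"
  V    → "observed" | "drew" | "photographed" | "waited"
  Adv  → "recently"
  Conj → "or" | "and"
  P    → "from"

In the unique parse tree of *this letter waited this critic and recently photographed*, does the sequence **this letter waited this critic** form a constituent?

No

[S [NP [Det this] [N letter]] [VP [VP [V waited] [NP [Det this] [N critic]]] [Conj and] [VP [AdvP [Adv recently]] [VP [V photographed]]]]]
The smallest constituent containing 'this letter waited this critic' is the S spanning 'this letter waited this critic and recently photographed'; no single node in the tree dominates exactly the given words.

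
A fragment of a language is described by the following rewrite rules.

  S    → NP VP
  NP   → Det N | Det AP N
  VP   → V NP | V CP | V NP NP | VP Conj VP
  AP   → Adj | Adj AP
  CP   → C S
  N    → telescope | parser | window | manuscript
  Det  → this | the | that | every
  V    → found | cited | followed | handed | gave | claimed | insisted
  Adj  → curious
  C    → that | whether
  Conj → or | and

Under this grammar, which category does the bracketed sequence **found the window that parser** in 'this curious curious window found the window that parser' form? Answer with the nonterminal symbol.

S
  NP
    Det: this
    AP
      Adj: curious
      AP
        Adj: curious
    N: window
  VP
    V: found
    NP
      Det: the
      N: window
    NP
      Det: that
      N: parser
The span 'found the window that parser' is the VP node built by VP → V NP NP.

VP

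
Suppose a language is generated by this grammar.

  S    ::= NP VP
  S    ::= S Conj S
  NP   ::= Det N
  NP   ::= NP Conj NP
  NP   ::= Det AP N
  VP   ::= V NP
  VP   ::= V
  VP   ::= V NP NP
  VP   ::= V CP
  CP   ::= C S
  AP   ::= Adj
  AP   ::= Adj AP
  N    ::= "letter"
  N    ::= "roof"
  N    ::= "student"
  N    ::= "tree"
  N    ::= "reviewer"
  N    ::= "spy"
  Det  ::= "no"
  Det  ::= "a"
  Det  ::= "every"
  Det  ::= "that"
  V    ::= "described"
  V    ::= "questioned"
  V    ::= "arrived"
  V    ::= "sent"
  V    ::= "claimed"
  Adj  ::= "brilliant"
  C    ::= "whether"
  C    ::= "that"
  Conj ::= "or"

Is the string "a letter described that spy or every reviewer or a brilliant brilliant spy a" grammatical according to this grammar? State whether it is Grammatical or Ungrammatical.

Ungrammatical

For S → NP VP, the only prefix that parses as NP is 'a letter', but the remainder 'described that spy or every reviewer or a brilliant brilliant spy a' is not a VP under these rules. The alternative S rule S → S Conj S likewise has no satisfying split.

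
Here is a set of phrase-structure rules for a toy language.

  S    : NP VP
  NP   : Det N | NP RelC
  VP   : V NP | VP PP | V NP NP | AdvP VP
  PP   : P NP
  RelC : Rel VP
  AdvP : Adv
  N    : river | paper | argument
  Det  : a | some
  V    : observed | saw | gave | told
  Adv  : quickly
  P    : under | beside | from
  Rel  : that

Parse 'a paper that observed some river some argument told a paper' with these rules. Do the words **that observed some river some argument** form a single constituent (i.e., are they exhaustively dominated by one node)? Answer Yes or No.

[S [NP [NP [Det a] [N paper]] [RelC [Rel that] [VP [V observed] [NP [Det some] [N river]] [NP [Det some] [N argument]]]]] [VP [V told] [NP [Det a] [N paper]]]]
The words 'that observed some river some argument' are exhaustively dominated by a single RelC node (built by RelC → Rel VP), so they form a constituent.

Yes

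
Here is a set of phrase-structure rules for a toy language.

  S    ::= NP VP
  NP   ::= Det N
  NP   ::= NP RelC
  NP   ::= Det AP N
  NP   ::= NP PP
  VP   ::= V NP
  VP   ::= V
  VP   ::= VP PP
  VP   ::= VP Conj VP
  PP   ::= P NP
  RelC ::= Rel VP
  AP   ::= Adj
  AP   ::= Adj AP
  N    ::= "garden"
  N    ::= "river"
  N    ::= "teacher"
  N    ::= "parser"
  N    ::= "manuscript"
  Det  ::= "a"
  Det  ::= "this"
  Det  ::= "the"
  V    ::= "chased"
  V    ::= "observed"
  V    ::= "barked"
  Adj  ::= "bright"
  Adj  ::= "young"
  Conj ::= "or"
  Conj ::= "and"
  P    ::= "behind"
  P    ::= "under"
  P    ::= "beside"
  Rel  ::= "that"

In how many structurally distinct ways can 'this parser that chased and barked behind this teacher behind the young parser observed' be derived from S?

Two of the 9 distinct bracketings:
[S [NP [NP [Det this] [N parser]] [RelC [Rel that] [VP [VP [VP [V chased]] [Conj and] [VP [V barked]]] [PP [P behind] [NP [NP [Det this] [N teacher]] [PP [P behind] [NP [Det the] [AP [Adj young]] [N parser]]]]]]]] [VP [V observed]]]
[S [NP [NP [Det this] [N parser]] [RelC [Rel that] [VP [VP [VP [VP [V chased]] [Conj and] [VP [V barked]]] [PP [P behind] [NP [Det this] [N teacher]]]] [PP [P behind] [NP [Det the] [AP [Adj young]] [N parser]]]]]] [VP [V observed]]]
The difference turns on whether NP → NP PP is used at the relevant span, versus an alternative expansion of NP.

9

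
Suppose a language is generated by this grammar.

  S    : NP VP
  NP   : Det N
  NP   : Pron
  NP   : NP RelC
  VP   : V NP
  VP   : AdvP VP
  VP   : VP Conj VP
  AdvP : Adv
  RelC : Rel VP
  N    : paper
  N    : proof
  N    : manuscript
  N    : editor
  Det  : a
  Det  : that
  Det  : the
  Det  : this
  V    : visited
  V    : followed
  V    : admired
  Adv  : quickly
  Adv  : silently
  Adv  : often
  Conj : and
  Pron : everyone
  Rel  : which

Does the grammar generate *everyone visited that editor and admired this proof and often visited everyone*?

Grammatical

[S [NP [Pron everyone]] [VP [VP [V visited] [NP [Det that] [N editor]]] [Conj and] [VP [VP [V admired] [NP [Det this] [N proof]]] [Conj and] [VP [AdvP [Adv often]] [VP [V visited] [NP [Pron everyone]]]]]]]
Every word is introduced by a lexical rule and the phrasal rules combine the resulting categories into a single S.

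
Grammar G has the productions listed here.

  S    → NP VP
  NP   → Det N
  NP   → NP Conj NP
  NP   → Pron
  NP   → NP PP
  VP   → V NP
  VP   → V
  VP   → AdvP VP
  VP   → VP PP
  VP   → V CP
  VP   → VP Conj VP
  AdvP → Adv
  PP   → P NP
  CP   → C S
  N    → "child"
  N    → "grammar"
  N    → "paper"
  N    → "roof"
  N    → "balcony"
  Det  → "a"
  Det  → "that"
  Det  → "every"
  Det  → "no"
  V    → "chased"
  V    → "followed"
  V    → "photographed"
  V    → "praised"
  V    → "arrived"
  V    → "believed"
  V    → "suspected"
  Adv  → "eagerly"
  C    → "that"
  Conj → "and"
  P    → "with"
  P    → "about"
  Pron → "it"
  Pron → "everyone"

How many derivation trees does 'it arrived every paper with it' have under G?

The two bracketings:
[S [NP [Pron it]] [VP [V arrived] [NP [NP [Det every] [N paper]] [PP [P with] [NP [Pron it]]]]]]
[S [NP [Pron it]] [VP [VP [V arrived] [NP [Det every] [N paper]]] [PP [P with] [NP [Pron it]]]]]
The difference turns on whether NP → NP PP is used at the relevant span, versus an alternative expansion of NP.

2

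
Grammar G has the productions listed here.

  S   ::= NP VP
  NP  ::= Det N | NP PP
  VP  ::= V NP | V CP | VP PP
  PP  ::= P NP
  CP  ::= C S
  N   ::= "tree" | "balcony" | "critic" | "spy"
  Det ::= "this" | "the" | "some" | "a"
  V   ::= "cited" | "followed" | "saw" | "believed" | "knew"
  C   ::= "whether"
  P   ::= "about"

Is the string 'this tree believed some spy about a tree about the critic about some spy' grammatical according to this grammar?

S
  NP
    Det: this
    N: tree
  VP
    V: believed
    NP
      NP
        Det: some
        N: spy
      PP
        P: about
        NP
          NP
            Det: a
            N: tree
          PP
            P: about
            NP
              NP
                Det: the
                N: critic
              PP
                P: about
                NP
                  Det: some
                  N: spy
Each bracket corresponds to one application of a listed rule, so the string is derivable from S.

Grammatical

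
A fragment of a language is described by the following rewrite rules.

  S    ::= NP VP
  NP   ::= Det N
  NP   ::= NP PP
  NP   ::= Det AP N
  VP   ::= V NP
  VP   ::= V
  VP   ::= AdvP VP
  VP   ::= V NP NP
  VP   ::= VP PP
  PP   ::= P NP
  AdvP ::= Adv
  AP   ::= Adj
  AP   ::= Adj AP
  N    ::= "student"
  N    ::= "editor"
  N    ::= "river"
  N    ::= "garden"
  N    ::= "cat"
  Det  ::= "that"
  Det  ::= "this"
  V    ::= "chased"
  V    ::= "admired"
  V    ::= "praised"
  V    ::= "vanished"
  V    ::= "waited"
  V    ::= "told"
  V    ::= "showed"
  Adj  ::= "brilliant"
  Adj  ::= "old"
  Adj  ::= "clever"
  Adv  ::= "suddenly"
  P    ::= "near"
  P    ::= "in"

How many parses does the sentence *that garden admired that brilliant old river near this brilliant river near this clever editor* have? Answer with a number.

Two of the 5 distinct bracketings:
[S [NP [Det that] [N garden]] [VP [V admired] [NP [NP [Det that] [AP [Adj brilliant] [AP [Adj old]]] [N river]] [PP [P near] [NP [NP [Det this] [AP [Adj brilliant]] [N river]] [PP [P near] [NP [Det this] [AP [Adj clever]] [N editor]]]]]]]]
[S [NP [Det that] [N garden]] [VP [V admired] [NP [NP [NP [Det that] [AP [Adj brilliant] [AP [Adj old]]] [N river]] [PP [P near] [NP [Det this] [AP [Adj brilliant]] [N river]]]] [PP [P near] [NP [Det this] [AP [Adj clever]] [N editor]]]]]]
The trees differ in how a recursive rule is bracketed over the same span.

5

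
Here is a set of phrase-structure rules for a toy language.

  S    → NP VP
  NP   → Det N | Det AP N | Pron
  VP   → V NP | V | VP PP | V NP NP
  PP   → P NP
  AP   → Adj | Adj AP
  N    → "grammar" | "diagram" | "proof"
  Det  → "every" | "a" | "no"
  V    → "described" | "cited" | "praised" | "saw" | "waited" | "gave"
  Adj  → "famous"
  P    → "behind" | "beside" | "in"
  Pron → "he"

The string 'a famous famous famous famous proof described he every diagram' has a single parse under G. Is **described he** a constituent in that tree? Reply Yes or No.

[S [NP [Det a] [AP [Adj famous] [AP [Adj famous] [AP [Adj famous] [AP [Adj famous]]]]] [N proof]] [VP [V described] [NP [Pron he]] [NP [Det every] [N diagram]]]]
The smallest constituent containing 'described he' is the VP spanning 'described he every diagram'; no single node in the tree dominates exactly the given words.

No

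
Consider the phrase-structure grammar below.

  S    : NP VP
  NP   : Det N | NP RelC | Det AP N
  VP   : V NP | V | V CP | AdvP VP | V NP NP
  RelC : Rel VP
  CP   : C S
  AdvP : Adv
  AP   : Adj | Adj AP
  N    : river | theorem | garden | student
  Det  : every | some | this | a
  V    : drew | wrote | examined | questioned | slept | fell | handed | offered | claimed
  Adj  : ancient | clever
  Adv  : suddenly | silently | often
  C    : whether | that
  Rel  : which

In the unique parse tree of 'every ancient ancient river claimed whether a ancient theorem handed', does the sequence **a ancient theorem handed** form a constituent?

[S [NP [Det every] [AP [Adj ancient] [AP [Adj ancient]]] [N river]] [VP [V claimed] [CP [C whether] [S [NP [Det a] [AP [Adj ancient]] [N theorem]] [VP [V handed]]]]]]
The words 'a ancient theorem handed' are exhaustively dominated by a single S node (built by S → NP VP), so they form a constituent.

Yes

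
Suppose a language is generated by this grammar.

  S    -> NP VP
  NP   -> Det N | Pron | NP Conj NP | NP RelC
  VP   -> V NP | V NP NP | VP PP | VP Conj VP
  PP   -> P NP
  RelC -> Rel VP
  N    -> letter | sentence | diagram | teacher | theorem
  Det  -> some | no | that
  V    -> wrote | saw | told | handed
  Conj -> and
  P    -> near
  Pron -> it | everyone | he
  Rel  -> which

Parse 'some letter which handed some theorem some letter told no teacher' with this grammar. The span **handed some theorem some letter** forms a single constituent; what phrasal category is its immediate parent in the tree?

S
  NP
    NP
      Det: some
      N: letter
    RelC
      Rel: which
      VP
        V: handed
        NP
          Det: some
          N: theorem
        NP
          Det: some
          N: letter
  VP
    V: told
    NP
      Det: no
      N: teacher
The span 'handed some theorem some letter' is the VP node built by VP → V NP NP.
Its mother is the RelC built by RelC → Rel VP.

RelC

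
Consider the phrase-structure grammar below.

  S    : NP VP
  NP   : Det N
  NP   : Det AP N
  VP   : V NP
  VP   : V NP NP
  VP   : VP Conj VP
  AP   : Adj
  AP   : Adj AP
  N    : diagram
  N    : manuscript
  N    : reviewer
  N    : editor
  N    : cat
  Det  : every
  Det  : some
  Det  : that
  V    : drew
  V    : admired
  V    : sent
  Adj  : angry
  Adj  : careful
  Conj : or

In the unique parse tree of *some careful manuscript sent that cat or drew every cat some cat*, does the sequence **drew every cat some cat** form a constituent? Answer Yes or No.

Yes

[S [NP [Det some] [AP [Adj careful]] [N manuscript]] [VP [VP [V sent] [NP [Det that] [N cat]]] [Conj or] [VP [V drew] [NP [Det every] [N cat]] [NP [Det some] [N cat]]]]]
The words 'drew every cat some cat' are exhaustively dominated by a single VP node (built by VP → V NP NP), so they form a constituent.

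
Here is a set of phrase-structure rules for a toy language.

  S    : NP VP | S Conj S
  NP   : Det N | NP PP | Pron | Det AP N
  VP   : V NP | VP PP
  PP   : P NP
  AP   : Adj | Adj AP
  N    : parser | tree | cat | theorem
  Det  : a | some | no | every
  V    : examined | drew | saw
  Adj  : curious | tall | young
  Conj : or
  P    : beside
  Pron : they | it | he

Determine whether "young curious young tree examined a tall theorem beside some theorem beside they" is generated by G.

For S → NP VP, no prefix of the string parses as an NP. The alternative S rule S → S Conj S likewise has no satisfying split.

Ungrammatical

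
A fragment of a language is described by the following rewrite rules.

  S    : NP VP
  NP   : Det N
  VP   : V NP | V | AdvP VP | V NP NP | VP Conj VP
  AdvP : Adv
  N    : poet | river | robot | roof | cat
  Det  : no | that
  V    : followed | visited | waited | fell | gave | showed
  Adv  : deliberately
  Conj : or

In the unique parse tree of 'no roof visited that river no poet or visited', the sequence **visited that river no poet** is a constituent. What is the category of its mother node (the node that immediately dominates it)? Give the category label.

VP

S
  NP
    Det: no
    N: roof
  VP
    VP
      V: visited
      NP
        Det: that
        N: river
      NP
        Det: no
        N: poet
    Conj: or
    VP
      V: visited
The span 'visited that river no poet' is the VP node built by VP → V NP NP.
Its mother is the VP built by VP → VP Conj VP.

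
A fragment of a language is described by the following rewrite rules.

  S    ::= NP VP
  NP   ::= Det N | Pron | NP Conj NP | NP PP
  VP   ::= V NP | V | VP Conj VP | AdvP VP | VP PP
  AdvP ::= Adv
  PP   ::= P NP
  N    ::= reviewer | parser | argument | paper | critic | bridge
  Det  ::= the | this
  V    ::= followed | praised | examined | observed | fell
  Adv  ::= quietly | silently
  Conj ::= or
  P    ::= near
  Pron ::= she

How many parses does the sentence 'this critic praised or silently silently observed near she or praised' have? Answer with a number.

10

Two of the 10 distinct bracketings:
[S [NP [Det this] [N critic]] [VP [VP [V praised]] [Conj or] [VP [VP [AdvP [Adv silently]] [VP [AdvP [Adv silently]] [VP [VP [V observed]] [PP [P near] [NP [Pron she]]]]]] [Conj or] [VP [V praised]]]]]
[S [NP [Det this] [N critic]] [VP [VP [V praised]] [Conj or] [VP [VP [AdvP [Adv silently]] [VP [VP [AdvP [Adv silently]] [VP [V observed]]] [PP [P near] [NP [Pron she]]]]] [Conj or] [VP [V praised]]]]]
The trees differ in how a recursive rule is bracketed over the same span.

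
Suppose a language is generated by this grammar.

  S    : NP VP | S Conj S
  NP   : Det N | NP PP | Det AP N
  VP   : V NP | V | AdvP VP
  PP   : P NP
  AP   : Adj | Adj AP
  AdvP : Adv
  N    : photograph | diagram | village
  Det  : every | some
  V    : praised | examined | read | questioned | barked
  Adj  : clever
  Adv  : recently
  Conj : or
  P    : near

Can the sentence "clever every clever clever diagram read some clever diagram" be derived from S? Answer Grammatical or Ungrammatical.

Ungrammatical

An Adj word can never sit immediately before a Det word in any string this grammar generates, so the substring 'clever every' rules out a derivation.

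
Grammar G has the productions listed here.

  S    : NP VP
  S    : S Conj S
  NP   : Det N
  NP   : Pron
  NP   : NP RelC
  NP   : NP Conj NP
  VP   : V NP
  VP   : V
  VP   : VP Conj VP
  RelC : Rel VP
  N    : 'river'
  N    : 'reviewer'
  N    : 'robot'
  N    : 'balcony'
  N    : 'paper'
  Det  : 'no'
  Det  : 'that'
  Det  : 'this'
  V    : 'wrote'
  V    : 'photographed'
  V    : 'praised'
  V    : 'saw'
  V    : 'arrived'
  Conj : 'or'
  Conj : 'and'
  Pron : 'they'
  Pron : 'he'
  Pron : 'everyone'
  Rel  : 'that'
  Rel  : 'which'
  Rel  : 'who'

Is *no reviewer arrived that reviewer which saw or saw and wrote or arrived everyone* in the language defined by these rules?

Grammatical

S
  NP
    Det: no
    N: reviewer
  VP
    V: arrived
    NP
      NP
        Det: that
        N: reviewer
      RelC
        Rel: which
        VP
          VP
            V: saw
          Conj: or
          VP
            VP
              V: saw
            Conj: and
            VP
              VP
                V: wrote
              Conj: or
              VP
                V: arrived
                NP
                  Pron: everyone
The bracketing above is licensed at every node by one of the given productions, with S at the root.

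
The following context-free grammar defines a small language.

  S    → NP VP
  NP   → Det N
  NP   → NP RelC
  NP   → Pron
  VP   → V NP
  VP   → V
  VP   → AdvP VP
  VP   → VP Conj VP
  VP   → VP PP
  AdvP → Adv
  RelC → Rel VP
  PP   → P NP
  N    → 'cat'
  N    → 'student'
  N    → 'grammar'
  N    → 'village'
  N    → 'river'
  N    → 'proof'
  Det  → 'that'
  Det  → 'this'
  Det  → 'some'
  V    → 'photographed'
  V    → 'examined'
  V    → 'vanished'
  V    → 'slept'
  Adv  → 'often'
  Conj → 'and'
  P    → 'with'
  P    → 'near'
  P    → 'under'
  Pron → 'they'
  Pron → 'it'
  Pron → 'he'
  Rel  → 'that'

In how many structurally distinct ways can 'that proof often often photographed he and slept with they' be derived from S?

Two of the 9 distinct bracketings:
[S [NP [Det that] [N proof]] [VP [AdvP [Adv often]] [VP [AdvP [Adv often]] [VP [VP [V photographed] [NP [Pron he]]] [Conj and] [VP [VP [V slept]] [PP [P with] [NP [Pron they]]]]]]]]
[S [NP [Det that] [N proof]] [VP [AdvP [Adv often]] [VP [AdvP [Adv often]] [VP [VP [VP [V photographed] [NP [Pron he]]] [Conj and] [VP [V slept]]] [PP [P with] [NP [Pron they]]]]]]]
The trees differ in how a recursive rule is bracketed over the same span.

9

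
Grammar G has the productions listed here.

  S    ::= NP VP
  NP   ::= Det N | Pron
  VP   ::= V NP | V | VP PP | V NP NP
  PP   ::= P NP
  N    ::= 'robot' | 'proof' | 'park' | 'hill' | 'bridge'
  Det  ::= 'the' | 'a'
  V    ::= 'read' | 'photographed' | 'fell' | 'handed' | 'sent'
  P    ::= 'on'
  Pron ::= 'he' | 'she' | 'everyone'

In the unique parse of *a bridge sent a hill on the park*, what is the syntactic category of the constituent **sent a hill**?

VP

[S [NP [Det a] [N bridge]] [VP [VP [V sent] [NP [Det a] [N hill]]] [PP [P on] [NP [Det the] [N park]]]]]
The span 'sent a hill' is the VP node built by VP → V NP.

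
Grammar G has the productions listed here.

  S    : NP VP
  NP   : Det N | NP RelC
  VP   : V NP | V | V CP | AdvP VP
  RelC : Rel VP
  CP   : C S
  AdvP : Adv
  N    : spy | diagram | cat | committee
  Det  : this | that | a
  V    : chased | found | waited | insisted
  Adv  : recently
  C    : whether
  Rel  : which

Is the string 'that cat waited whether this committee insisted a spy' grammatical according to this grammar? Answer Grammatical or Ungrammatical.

Grammatical

[S [NP [Det that] [N cat]] [VP [V waited] [CP [C whether] [S [NP [Det this] [N committee]] [VP [V insisted] [NP [Det a] [N spy]]]]]]]
Every word is introduced by a lexical rule and the phrasal rules combine the resulting categories into a single S.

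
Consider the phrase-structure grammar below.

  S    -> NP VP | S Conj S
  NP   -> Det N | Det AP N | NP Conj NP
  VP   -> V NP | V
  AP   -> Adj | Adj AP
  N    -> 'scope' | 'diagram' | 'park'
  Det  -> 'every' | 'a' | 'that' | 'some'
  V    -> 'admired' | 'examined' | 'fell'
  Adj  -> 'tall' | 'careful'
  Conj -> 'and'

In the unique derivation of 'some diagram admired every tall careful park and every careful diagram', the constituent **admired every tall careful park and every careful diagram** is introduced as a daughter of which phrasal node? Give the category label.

S

[S [NP [Det some] [N diagram]] [VP [V admired] [NP [NP [Det every] [AP [Adj tall] [AP [Adj careful]]] [N park]] [Conj and] [NP [Det every] [AP [Adj careful]] [N diagram]]]]]
The span 'admired every tall careful park and every careful diagram' is the VP node built by VP → V NP.
Its mother is the S built by S → NP VP.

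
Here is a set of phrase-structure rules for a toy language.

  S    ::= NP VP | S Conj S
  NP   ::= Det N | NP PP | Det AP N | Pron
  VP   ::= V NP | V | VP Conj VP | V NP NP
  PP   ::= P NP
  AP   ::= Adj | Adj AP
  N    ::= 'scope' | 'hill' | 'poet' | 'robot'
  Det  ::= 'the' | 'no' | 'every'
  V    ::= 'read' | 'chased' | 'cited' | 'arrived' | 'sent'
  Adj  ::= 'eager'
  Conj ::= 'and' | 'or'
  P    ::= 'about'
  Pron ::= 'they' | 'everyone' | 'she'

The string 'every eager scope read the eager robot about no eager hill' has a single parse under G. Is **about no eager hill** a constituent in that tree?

Yes

[S [NP [Det every] [AP [Adj eager]] [N scope]] [VP [V read] [NP [NP [Det the] [AP [Adj eager]] [N robot]] [PP [P about] [NP [Det no] [AP [Adj eager]] [N hill]]]]]]
The words 'about no eager hill' are exhaustively dominated by a single PP node (built by PP → P NP), so they form a constituent.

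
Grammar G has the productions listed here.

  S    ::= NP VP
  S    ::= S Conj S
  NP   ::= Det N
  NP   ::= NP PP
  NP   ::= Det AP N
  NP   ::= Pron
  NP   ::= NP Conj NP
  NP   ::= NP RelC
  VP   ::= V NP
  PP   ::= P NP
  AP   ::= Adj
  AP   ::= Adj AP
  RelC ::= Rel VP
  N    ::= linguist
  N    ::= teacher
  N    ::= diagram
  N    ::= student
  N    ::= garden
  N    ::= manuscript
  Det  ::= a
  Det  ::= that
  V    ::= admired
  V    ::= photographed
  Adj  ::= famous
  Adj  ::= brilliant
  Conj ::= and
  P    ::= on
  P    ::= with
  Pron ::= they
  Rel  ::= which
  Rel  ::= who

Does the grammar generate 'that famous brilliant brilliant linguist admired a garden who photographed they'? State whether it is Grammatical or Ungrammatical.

S
  NP
    Det: that
    AP
      Adj: famous
      AP
        Adj: brilliant
        AP
          Adj: brilliant
    N: linguist
  VP
    V: admired
    NP
      NP
        Det: a
        N: garden
      RelC
        Rel: who
        VP
          V: photographed
          NP
            Pron: they
The bracketing above is licensed at every node by one of the given productions, with S at the root.

Grammatical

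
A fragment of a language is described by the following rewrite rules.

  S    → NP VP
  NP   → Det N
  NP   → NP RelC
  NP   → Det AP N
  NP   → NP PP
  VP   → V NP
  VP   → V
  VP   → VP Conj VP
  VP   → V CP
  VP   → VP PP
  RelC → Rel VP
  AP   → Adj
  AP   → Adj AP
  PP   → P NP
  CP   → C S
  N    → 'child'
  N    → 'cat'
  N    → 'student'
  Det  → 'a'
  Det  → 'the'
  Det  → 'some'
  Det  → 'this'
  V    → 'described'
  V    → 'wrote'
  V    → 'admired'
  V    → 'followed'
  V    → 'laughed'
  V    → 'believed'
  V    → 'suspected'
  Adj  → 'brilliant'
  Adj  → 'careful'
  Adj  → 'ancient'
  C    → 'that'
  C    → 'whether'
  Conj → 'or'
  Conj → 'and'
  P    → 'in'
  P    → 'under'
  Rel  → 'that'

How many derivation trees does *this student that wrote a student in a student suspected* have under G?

Two of the 3 distinct bracketings:
[S [NP [NP [Det this] [N student]] [RelC [Rel that] [VP [V wrote] [NP [NP [Det a] [N student]] [PP [P in] [NP [Det a] [N student]]]]]]] [VP [V suspected]]]
[S [NP [NP [Det this] [N student]] [RelC [Rel that] [VP [VP [V wrote] [NP [Det a] [N student]]] [PP [P in] [NP [Det a] [N student]]]]]] [VP [V suspected]]]
The difference turns on whether NP → NP PP is used at the relevant span, versus an alternative expansion of NP.

3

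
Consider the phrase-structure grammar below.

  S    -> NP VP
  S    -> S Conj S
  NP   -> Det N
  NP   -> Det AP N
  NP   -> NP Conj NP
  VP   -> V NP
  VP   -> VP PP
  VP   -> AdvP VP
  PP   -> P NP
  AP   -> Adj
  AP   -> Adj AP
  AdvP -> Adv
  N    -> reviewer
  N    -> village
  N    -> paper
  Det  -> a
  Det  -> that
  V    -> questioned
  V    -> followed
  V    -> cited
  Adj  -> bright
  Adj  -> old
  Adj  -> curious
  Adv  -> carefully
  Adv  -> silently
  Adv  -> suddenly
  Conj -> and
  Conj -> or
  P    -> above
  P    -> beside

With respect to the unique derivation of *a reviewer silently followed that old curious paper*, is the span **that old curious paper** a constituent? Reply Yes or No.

[S [NP [Det a] [N reviewer]] [VP [AdvP [Adv silently]] [VP [V followed] [NP [Det that] [AP [Adj old] [AP [Adj curious]]] [N paper]]]]]
The words 'that old curious paper' are exhaustively dominated by a single NP node (built by NP → Det AP N), so they form a constituent.

Yes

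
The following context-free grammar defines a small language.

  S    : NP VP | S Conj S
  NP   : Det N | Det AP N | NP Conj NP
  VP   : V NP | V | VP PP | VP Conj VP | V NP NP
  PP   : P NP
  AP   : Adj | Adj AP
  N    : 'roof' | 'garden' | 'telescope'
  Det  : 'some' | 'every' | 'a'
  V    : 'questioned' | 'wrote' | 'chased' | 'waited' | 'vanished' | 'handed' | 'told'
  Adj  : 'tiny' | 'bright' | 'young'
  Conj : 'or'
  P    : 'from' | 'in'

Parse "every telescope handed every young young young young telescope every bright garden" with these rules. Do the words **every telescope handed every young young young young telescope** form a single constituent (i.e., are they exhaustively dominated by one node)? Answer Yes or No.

[S [NP [Det every] [N telescope]] [VP [V handed] [NP [Det every] [AP [Adj young] [AP [Adj young] [AP [Adj young] [AP [Adj young]]]]] [N telescope]] [NP [Det every] [AP [Adj bright]] [N garden]]]]
The smallest constituent containing 'every telescope handed every young young young young telescope' is the S spanning 'every telescope handed every young young young young telescope every bright garden'; no single node in the tree dominates exactly the given words.

No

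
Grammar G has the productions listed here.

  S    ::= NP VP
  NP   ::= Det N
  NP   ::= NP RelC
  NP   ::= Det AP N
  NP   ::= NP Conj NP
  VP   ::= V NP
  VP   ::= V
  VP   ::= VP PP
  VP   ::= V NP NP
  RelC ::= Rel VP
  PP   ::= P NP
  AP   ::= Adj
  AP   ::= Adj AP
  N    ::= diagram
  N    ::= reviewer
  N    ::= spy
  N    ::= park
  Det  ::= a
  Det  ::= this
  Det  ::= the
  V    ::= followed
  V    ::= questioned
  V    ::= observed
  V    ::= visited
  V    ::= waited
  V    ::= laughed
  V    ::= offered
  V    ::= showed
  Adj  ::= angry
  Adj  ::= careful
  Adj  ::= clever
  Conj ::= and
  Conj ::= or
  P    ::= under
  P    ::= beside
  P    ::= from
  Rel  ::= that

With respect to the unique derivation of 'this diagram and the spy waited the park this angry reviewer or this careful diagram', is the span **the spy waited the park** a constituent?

No

[S [NP [NP [Det this] [N diagram]] [Conj and] [NP [Det the] [N spy]]] [VP [V waited] [NP [Det the] [N park]] [NP [NP [Det this] [AP [Adj angry]] [N reviewer]] [Conj or] [NP [Det this] [AP [Adj careful]] [N diagram]]]]]
The smallest constituent containing 'the spy waited the park' is the S spanning 'this diagram and the spy waited the park this angry reviewer or this careful diagram'; no single node in the tree dominates exactly the given words.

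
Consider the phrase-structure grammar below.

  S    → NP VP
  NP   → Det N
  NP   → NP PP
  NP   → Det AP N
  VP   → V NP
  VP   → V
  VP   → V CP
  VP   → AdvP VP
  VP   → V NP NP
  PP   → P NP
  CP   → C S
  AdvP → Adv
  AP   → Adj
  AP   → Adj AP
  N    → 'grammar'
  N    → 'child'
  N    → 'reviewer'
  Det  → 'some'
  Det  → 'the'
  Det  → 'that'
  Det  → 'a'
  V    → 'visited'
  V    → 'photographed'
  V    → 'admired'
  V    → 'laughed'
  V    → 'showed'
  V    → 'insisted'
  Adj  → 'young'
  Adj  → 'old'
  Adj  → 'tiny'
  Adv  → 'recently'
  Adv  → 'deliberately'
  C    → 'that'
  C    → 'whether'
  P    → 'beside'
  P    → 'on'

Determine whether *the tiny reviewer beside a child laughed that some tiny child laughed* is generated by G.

Grammatical

S
  NP
    NP
      Det: the
      AP
        Adj: tiny
      N: reviewer
    PP
      P: beside
      NP
        Det: a
        N: child
  VP
    V: laughed
    CP
      C: that
      S
        NP
          Det: some
          AP
            Adj: tiny
          N: child
        VP
          V: laughed
Each bracket corresponds to one application of a listed rule, so the string is derivable from S.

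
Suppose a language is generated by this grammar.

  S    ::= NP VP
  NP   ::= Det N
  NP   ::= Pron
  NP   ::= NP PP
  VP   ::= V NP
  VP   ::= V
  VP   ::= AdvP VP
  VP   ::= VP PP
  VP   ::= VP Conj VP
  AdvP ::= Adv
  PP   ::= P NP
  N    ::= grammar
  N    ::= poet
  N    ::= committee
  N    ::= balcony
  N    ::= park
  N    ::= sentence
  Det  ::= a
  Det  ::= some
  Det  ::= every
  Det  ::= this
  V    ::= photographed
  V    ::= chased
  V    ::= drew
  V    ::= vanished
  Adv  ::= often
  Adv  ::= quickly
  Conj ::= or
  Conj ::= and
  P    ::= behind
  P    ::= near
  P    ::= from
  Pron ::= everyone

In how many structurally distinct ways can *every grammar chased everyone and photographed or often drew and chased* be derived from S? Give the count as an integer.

Two of the 7 distinct bracketings:
[S [NP [Det every] [N grammar]] [VP [VP [V chased] [NP [Pron everyone]]] [Conj and] [VP [VP [V photographed]] [Conj or] [VP [AdvP [Adv often]] [VP [VP [V drew]] [Conj and] [VP [V chased]]]]]]]
[S [NP [Det every] [N grammar]] [VP [VP [V chased] [NP [Pron everyone]]] [Conj and] [VP [VP [V photographed]] [Conj or] [VP [VP [AdvP [Adv often]] [VP [V drew]]] [Conj and] [VP [V chased]]]]]]
The trees differ in how a recursive rule is bracketed over the same span.

7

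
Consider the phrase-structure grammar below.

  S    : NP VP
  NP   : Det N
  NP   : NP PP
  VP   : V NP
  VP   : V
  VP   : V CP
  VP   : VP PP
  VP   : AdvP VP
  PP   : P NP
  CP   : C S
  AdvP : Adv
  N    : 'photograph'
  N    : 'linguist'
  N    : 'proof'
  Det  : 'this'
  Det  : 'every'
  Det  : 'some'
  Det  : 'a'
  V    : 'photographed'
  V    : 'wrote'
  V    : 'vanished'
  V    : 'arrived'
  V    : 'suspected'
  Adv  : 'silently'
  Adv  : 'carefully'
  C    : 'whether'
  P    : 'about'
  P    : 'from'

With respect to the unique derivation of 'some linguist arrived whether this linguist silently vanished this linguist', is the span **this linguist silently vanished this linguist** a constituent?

[S [NP [Det some] [N linguist]] [VP [V arrived] [CP [C whether] [S [NP [Det this] [N linguist]] [VP [AdvP [Adv silently]] [VP [V vanished] [NP [Det this] [N linguist]]]]]]]]
The words 'this linguist silently vanished this linguist' are exhaustively dominated by a single S node (built by S → NP VP), so they form a constituent.

Yes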